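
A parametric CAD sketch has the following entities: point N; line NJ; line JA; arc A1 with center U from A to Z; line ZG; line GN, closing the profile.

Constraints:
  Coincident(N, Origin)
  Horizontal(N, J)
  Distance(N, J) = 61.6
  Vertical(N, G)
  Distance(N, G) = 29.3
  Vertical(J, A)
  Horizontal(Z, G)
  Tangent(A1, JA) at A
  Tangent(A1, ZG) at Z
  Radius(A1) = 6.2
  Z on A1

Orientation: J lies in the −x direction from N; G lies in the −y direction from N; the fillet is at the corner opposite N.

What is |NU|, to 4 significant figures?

60.02

N and G share the same x with |NG| = 29.3 and G on the −y side, so G = (0.000, -29.30). The virtual corner opposite N is at (-61.60, -29.30). Since A1 is tangent to JA there, UA ⟂ JA and tangency of A1 to ZG means the radius UZ is perpendicular to ZG, with radius 6.2, so the center U sits 6.2 in from both sides at U = (-55.40, -23.10). Then |NU| = |U − N| = 60.02.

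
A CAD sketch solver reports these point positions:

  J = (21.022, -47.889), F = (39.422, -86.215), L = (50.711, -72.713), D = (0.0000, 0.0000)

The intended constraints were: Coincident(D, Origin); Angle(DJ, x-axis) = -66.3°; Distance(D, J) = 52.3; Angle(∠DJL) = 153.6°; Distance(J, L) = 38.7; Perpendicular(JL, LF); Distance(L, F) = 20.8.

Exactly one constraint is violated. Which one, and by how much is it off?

Distance(L, F) = 20.8 — off by 3.20.

D = (0.00, 0.00) ✓; DJ at -66.30° ✓; |DJ| = 52.30 ✓; ∠DJL = 153.6° ✓; |JL| = 38.70 ✓; ∠(JL, LF) = 90.00° ✓; |LF| = 17.60 ✗.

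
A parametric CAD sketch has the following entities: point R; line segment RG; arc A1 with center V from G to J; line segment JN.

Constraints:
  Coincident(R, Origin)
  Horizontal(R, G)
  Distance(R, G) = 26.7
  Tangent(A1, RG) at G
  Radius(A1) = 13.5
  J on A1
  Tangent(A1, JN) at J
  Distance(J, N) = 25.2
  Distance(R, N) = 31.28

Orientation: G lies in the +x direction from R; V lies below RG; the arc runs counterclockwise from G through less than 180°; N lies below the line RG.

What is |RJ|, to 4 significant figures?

16.45

Checks: |VJ| = 13.50 ✓; ∠(VJ, JN) = 90.00° ✓; |JN| = 25.20 ✓; |RN| = 31.28 ✓.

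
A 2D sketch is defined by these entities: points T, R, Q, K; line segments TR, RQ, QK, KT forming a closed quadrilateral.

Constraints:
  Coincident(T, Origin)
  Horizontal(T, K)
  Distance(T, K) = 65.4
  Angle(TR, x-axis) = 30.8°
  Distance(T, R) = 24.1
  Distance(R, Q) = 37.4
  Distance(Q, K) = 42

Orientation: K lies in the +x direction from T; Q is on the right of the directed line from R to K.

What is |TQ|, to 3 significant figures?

38.8

Checks: |RQ| = 37.40 ✓; |QK| = 42.00 ✓.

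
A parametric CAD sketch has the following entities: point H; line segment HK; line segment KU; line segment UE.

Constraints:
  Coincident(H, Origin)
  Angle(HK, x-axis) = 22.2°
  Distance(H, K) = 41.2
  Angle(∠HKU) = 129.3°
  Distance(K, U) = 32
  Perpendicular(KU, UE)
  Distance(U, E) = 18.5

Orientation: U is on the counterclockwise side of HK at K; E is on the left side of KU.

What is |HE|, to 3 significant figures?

59.6

H is at the origin; HK runs at 22.2° with length 41.2, so K = 41.2·(cos 22.2°, sin 22.2°) = (38.1, 15.6). ∠HKU = 129.3°, so KU runs at 22.2° + (180° − 129.3°) = 72.9° from the x-axis; with |KU| = 32.0, U = K + 32.0·(cos 72.9°, sin 72.9°) = (47.6, 46.2). KU ⟂ UE; with |UE| = 18.5 on the left of KU, E = U + 18.5·(-0.956, 0.294) = (29.9, 51.6). Then |HE| = |E − H| = 59.6.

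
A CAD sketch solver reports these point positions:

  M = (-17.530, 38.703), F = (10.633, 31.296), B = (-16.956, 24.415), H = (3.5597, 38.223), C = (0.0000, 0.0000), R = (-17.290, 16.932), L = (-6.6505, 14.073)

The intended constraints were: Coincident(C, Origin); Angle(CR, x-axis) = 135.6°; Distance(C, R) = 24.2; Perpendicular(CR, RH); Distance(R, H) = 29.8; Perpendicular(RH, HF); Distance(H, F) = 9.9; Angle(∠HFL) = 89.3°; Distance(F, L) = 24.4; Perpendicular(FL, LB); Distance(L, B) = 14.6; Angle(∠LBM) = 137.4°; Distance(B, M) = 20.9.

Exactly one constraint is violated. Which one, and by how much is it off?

Distance(B, M) = 20.9 — off by 6.60.

C = (0.00, 0.00) ✓; CR at 135.6° ✓; |CR| = 24.20 ✓; ∠(CR, RH) = 90.00° ✓; |RH| = 29.80 ✓; ∠(RH, HF) = 90.00° ✓; |HF| = 9.900 ✓; ∠HFL = 89.30° ✓; |FL| = 24.40 ✓; ∠(FL, LB) = 90.00° ✓; |LB| = 14.60 ✓; ∠LBM = 137.4° ✓; |BM| = 14.30 ✗.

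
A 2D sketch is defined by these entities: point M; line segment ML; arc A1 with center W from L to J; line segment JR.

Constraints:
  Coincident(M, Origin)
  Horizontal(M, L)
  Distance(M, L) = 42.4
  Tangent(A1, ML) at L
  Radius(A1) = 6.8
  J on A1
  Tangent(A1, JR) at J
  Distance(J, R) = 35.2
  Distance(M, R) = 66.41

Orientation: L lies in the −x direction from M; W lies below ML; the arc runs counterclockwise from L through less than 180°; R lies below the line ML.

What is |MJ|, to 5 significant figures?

49.576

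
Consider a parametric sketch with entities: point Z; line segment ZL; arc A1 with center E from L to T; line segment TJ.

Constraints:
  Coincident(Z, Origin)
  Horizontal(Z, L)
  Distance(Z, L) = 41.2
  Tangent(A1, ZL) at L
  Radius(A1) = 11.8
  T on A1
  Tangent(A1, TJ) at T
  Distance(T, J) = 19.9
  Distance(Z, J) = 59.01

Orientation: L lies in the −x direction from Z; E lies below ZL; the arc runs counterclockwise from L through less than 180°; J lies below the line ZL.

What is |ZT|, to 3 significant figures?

54.6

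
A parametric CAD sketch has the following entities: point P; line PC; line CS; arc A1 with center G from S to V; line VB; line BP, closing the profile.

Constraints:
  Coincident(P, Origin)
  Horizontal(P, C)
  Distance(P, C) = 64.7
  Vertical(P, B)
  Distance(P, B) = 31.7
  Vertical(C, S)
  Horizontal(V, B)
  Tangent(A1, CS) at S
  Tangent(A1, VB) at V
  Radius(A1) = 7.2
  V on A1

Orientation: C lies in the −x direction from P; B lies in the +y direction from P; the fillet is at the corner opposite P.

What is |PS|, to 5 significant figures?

69.183

P is at the origin; PC is horizontal with |PC| = 64.7 and C on the −x side, so C = (-64.700, 0.0000). P and B share the same x with |PB| = 31.7 and B on the +y side, so B = (0.0000, 31.700). The virtual corner opposite P is at (-64.700, 31.700). The tangent condition forces GS to be normal to CS and since A1 is tangent to VB there, GV ⟂ VB, with radius 7.2, so the center G sits 7.2 in from both sides at G = (-57.500, 24.500). That places the tangent points at S = (-64.700, 24.500) on CS and V = (-57.500, 31.700) on VB. Then |PS| = |S − P| = 69.183.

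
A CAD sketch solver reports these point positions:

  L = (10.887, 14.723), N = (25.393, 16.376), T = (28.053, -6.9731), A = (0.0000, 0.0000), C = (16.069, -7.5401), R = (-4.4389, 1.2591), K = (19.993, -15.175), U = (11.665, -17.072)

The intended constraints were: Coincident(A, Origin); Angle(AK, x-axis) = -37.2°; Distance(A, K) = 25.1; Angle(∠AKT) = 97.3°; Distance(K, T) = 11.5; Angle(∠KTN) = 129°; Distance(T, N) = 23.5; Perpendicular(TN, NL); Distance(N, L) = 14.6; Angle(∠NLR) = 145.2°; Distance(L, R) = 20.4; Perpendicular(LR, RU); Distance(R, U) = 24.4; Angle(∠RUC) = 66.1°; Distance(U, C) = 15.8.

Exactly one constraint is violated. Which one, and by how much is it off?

Distance(U, C) = 15.8 — off by 5.30.

A = (0.00, 0.00) ✓; AK at -37.20° ✓; |AK| = 25.10 ✓; ∠AKT = 97.30° ✓; |KT| = 11.50 ✓; ∠KTN = 129.0° ✓; |TN| = 23.50 ✓; ∠(TN, NL) = 90.00° ✓; |NL| = 14.60 ✓; ∠NLR = 145.2° ✓; |LR| = 20.40 ✓; ∠(LR, RU) = 90.00° ✓; |RU| = 24.40 ✓; ∠RUC = 66.10° ✓; |UC| = 10.50 ✗.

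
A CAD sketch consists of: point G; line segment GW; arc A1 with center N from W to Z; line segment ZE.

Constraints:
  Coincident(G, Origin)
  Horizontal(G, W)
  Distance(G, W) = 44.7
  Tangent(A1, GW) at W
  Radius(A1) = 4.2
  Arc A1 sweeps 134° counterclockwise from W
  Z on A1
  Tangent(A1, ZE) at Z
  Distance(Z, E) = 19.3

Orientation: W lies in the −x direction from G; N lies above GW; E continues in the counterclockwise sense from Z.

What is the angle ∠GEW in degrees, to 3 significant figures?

42.8°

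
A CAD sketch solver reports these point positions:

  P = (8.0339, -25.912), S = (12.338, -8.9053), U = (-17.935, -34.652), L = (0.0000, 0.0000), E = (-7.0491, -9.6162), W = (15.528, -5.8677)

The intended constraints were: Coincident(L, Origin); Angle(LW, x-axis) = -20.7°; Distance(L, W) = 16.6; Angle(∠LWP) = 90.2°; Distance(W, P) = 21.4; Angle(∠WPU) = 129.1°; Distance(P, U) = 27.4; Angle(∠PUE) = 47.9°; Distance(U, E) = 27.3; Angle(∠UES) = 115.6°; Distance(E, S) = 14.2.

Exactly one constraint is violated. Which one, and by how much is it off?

Distance(E, S) = 14.2 — off by 5.20.

L = (0.00, 0.00) ✓; LW at -20.70° ✓; |LW| = 16.60 ✓; ∠LWP = 90.20° ✓; |WP| = 21.40 ✓; ∠WPU = 129.1° ✓; |PU| = 27.40 ✓; ∠PUE = 47.90° ✓; |UE| = 27.30 ✓; ∠UES = 115.6° ✓; |ES| = 19.40 ✗.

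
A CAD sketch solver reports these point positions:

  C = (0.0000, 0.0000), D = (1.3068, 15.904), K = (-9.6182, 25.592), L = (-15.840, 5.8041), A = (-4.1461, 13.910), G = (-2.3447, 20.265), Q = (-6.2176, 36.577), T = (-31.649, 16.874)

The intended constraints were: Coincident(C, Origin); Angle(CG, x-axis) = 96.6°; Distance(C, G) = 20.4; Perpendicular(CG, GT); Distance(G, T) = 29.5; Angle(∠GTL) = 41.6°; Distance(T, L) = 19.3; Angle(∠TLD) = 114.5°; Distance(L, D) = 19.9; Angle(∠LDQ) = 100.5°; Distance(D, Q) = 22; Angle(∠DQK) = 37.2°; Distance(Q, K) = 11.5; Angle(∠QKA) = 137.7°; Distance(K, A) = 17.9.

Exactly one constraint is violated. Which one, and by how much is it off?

Distance(K, A) = 17.9 — off by 5.00.

C = (0.00, 0.00) ✓; CG at 96.60° ✓; |CG| = 20.40 ✓; ∠(CG, GT) = 90.00° ✓; |GT| = 29.50 ✓; ∠GTL = 41.60° ✓; |TL| = 19.30 ✓; ∠TLD = 114.5° ✓; |LD| = 19.90 ✓; ∠LDQ = 100.5° ✓; |DQ| = 22.00 ✓; ∠DQK = 37.20° ✓; |QK| = 11.50 ✓; ∠QKA = 137.7° ✓; |KA| = 12.90 ✗.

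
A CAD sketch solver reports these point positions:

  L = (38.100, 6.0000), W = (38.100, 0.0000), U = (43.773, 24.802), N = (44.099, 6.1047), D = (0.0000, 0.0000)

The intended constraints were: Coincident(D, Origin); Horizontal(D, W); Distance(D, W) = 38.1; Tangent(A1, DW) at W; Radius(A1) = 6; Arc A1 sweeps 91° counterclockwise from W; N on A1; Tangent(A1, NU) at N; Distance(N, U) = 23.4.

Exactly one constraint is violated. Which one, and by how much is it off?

Distance(N, U) = 23.4 — off by 4.70.

D = (0.00, 0.00) ✓; D.y = 0.00, W.y = 0.00 ✓; |DW| = 38.10 ✓; ∠(LW, WD) = 90.00° ✓; |LW| = 6.000 ✓; bearing(L→N) − bearing(L→W) = 91.00° ✓; |LN| = 6.000 ✓; ∠(LN, NU) = 90.00° ✓; |NU| = 18.70 ✗.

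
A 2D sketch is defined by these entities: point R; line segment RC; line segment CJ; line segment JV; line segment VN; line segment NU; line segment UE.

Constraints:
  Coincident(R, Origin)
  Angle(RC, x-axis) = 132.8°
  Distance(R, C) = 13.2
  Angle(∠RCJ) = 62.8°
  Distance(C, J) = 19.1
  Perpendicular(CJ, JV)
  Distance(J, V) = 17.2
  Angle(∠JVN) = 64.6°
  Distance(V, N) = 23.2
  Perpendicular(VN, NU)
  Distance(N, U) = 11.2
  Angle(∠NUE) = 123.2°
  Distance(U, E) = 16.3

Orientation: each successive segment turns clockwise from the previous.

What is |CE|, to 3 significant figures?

19.8

VN is perpendicular to NU, so NU runs at 80.2°; with |NU| = 11.2, U = (-6.90, 13.2). ∠NUE = 123.2° gives UE at 23.4° from the x-axis; with |UE| = 16.3, E = (8.06, 19.7). Then |CE| = |E − C| = 19.8.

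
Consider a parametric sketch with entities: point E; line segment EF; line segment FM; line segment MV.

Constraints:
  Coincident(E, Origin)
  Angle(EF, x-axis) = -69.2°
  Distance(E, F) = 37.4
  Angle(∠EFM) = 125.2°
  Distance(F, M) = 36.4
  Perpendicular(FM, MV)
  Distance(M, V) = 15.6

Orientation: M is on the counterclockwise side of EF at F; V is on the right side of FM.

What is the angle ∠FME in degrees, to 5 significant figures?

27.802°

E is at the origin; EF runs at -69.2° with length 37.4, so F = 37.4·(cos -69.2°, sin -69.2°) = (13.281, -34.962). ∠EFM = 125.2°, so FM runs at -69.2° + (180° − 125.2°) = -14.400° from the x-axis; with |FM| = 36.4, M = F + 36.4·(cos -14.400°, sin -14.400°) = (48.537, -44.015). Then cos ∠FME = MF·ME / (|MF||ME|), giving 27.802°.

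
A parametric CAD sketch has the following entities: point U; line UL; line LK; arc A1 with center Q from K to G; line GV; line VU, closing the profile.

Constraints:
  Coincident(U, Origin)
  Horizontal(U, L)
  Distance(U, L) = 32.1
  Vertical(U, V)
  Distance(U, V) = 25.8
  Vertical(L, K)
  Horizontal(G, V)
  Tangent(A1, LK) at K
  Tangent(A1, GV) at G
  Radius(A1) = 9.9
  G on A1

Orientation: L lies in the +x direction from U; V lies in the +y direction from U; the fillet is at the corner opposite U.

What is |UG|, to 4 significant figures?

34.04

U is at the origin; UL is horizontal with |UL| = 32.1 and L on the +x side, so L = (32.10, 0.000). U and V share the same x with |UV| = 25.8 and V on the +y side, so V = (0.000, 25.80). The virtual corner opposite U is at (32.10, 25.80). A1 meets LK tangentially, so QK is at right angles to LK and A1 meets GV tangentially, so QG is at right angles to GV, with radius 9.9, so the center Q sits 9.9 in from both sides at Q = (22.20, 15.90). That places the tangent points at K = (32.10, 15.90) on LK and G = (22.20, 25.80) on GV. Then |UG| = |G − U| = 34.04.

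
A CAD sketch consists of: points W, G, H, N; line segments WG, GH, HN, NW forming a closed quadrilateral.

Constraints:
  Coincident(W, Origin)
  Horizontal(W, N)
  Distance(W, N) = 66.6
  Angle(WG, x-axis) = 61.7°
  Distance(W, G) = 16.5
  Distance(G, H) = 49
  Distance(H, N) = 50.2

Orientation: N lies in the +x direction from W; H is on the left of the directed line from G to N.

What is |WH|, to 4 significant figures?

64.57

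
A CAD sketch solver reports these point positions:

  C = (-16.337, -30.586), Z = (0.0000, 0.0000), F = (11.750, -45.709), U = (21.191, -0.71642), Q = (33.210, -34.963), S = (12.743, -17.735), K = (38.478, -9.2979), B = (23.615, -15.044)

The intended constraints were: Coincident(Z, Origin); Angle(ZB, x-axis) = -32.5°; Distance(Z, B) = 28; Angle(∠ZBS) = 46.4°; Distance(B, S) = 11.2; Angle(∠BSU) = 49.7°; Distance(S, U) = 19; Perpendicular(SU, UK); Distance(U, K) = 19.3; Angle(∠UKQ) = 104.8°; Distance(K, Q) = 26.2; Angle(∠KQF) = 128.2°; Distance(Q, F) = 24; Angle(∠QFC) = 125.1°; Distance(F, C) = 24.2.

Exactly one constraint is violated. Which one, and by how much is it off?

Distance(F, C) = 24.2 — off by 7.70.

Z = (0.00, 0.00) ✓; ZB at -32.50° ✓; |ZB| = 28.00 ✓; ∠ZBS = 46.40° ✓; |BS| = 11.20 ✓; ∠BSU = 49.70° ✓; |SU| = 19.00 ✓; ∠(SU, UK) = 90.00° ✓; |UK| = 19.30 ✓; ∠UKQ = 104.8° ✓; |KQ| = 26.20 ✓; ∠KQF = 128.2° ✓; |QF| = 24.00 ✓; ∠QFC = 125.1° ✓; |FC| = 31.90 ✗.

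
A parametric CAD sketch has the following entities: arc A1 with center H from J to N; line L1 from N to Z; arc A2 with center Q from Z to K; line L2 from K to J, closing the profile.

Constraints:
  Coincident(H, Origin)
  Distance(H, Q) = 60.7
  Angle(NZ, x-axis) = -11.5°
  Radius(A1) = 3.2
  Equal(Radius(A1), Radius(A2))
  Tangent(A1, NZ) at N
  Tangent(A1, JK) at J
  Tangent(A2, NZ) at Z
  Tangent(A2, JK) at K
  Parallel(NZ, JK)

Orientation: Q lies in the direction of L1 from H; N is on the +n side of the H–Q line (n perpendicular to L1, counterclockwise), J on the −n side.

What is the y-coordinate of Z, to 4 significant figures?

-8.966

The slot axis is L1's direction at -11.5°, so u = (cos -11.5°, sin -11.5°) = (0.9799, -0.1994) and n = (−sin -11.5°, cos -11.5°) = (0.1994, 0.9799). H is at the origin and Q lies 60.7 along u from H, so Q = 60.7·u = (59.48, -12.10). Tangency of A1 to both parallel lines with radius 3.2 puts N and J at H ± 3.2·n: N = (0.6380, 3.136), J = (-0.6380, -3.136). Equal radii place Z and K the same way about Q: Z = Q + 3.2·n = (60.12, -8.966), K = Q − 3.2·n = (58.84, -15.24). So Z.y = -8.966.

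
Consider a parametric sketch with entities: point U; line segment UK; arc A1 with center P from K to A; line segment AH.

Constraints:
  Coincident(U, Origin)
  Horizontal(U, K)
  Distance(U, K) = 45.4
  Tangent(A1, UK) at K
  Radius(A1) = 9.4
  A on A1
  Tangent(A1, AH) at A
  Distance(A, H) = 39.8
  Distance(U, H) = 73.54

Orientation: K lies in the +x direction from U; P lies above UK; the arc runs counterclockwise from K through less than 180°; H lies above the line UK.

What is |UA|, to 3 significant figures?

55.6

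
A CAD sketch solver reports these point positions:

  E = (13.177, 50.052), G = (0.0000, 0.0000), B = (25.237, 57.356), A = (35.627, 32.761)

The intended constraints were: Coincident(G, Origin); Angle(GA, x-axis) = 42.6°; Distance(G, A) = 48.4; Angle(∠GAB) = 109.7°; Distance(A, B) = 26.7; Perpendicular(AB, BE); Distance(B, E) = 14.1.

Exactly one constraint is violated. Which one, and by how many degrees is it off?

Perpendicular(AB, BE) — off by 8.30°.

G = (0.00, 0.00) ✓; GA at 42.60° ✓; |GA| = 48.40 ✓; ∠GAB = 109.7° ✓; |AB| = 26.70 ✓; ∠(AB, BE) = 98.30° ✗; |BE| = 14.10 ✓.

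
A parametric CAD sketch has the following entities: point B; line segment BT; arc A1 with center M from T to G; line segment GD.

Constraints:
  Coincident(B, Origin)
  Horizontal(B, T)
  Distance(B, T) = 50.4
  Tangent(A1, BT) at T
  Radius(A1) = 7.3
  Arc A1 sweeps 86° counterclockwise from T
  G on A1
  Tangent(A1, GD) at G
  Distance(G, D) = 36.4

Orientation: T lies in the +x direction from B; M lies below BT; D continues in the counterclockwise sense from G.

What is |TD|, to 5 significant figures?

44.207

B is at the origin; B and T share the same y with |BT| = 50.4 and T on the +x side, so T = (50.400, 0.0000). Since A1 is tangent to BT there, MT ⟂ BT, so M = T + (0, -7.3) = (50.400, -7.3000). On A1, T sits at bearing 90° from M; an 86° counterclockwise sweep puts G at bearing 176°, so G = M + 7.3·(cos 176°, sin 176°) = (43.118, -6.7908). Tangency of A1 to GD means the radius MG is perpendicular to GD, so GD runs along (−sin 176°, cos 176°); with |GD| = 36.4, D = (40.579, -43.102). Then |TD| = |D − T| = 44.207.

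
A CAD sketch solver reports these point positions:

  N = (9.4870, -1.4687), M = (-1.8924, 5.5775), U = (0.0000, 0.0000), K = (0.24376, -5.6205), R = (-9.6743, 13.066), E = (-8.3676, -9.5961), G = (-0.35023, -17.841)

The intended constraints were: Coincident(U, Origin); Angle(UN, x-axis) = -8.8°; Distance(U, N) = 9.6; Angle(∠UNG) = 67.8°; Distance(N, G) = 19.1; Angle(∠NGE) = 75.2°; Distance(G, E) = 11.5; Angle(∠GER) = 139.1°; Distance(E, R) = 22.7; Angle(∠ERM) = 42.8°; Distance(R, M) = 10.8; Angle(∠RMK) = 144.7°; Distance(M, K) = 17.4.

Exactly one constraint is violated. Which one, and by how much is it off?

Distance(M, K) = 17.4 — off by 6.00.

U = (0.00, 0.00) ✓; UN at -8.800° ✓; |UN| = 9.600 ✓; ∠UNG = 67.80° ✓; |NG| = 19.10 ✓; ∠NGE = 75.20° ✓; |GE| = 11.50 ✓; ∠GER = 139.1° ✓; |ER| = 22.70 ✓; ∠ERM = 42.80° ✓; |RM| = 10.80 ✓; ∠RMK = 144.7° ✓; |MK| = 11.40 ✗.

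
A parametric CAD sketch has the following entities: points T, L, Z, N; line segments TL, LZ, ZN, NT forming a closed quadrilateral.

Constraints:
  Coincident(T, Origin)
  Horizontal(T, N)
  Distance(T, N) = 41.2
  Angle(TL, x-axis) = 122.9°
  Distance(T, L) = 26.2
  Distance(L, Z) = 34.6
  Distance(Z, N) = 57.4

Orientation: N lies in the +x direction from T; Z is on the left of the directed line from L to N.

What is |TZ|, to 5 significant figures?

48.428

Checks: |LZ| = 34.60 ✓; |ZN| = 57.40 ✓.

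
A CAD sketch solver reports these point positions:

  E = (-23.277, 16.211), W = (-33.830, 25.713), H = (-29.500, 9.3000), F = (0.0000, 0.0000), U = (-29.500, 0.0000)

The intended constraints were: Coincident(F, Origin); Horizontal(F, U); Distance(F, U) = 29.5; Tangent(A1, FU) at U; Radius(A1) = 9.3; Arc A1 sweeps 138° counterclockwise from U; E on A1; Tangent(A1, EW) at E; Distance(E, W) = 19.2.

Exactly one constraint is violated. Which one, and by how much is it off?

Distance(E, W) = 19.2 — off by 5.00.

F = (0.00, 0.00) ✓; F.y = 0.00, U.y = 0.00 ✓; |FU| = 29.50 ✓; ∠(HU, UF) = 90.00° ✓; |HU| = 9.300 ✓; bearing(H→E) − bearing(H→U) = 138.0° ✓; |HE| = 9.300 ✓; ∠(HE, EW) = 90.00° ✓; |EW| = 14.20 ✗.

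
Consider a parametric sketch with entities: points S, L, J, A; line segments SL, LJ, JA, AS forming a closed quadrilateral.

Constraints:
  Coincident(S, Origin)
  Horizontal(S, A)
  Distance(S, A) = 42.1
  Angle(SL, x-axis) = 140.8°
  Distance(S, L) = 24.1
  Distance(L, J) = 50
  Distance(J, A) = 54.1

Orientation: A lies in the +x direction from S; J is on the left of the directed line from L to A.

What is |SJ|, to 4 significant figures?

52.07

S is at the origin; SA is horizontal with |SA| = 42.1 and A in +x, so A = (42.1, 0). SL runs at 140.8° with |SL| = 24.1, so L = (-18.68, 15.23). J is determined by |LJ| = 50.0 and |JA| = 54.1 together: it lies at the intersection of circle(L, 50.0) and circle(A, 54.1). With |LA| = 62.66, the foot of the radical line on LA is 27.92 from L and the perpendicular offset is √(50.0² − 27.92²) = 41.48. Taking the left-of-LA solution: J = (18.49, 48.68).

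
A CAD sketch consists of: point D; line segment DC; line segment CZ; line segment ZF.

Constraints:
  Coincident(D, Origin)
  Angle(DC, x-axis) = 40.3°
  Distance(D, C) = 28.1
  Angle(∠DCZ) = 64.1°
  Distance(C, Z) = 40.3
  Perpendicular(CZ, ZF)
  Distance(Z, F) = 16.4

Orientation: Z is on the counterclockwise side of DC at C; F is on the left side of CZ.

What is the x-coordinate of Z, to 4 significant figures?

-15.44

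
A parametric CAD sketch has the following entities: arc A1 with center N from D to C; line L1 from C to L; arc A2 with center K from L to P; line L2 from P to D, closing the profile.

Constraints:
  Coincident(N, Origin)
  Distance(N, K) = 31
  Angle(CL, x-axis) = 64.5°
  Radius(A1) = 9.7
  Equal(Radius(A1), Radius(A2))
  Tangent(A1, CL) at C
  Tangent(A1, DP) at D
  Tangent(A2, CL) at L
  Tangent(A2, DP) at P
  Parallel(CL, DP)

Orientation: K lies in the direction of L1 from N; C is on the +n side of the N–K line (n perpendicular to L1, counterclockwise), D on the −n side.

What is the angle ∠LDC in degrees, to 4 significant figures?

57.96°

The slot axis is L1's direction at 64.5°, so u = (cos 64.5°, sin 64.5°) = (0.4305, 0.9026) and n = (−sin 64.5°, cos 64.5°) = (-0.9026, 0.4305). N is at the origin and K lies 31.0 along u from N, so K = 31.0·u = (13.35, 27.98). Tangency of A1 to both parallel lines with radius 9.7 puts C and D at N ± 9.7·n: C = (-8.755, 4.176), D = (8.755, -4.176). Equal radii place L and P the same way about K: L = K + 9.7·n = (4.591, 32.16), P = K − 9.7·n = (22.10, 23.80). Then cos ∠LDC = DL·DC / (|DL||DC|), giving 57.96°.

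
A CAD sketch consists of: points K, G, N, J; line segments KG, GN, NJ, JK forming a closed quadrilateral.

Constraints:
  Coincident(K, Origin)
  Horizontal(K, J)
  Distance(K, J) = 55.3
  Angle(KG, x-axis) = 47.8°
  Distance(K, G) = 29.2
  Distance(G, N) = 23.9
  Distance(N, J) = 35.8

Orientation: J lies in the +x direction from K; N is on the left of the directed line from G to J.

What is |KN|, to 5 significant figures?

52.290

Checks: |GN| = 23.90 ✓; |NJ| = 35.80 ✓.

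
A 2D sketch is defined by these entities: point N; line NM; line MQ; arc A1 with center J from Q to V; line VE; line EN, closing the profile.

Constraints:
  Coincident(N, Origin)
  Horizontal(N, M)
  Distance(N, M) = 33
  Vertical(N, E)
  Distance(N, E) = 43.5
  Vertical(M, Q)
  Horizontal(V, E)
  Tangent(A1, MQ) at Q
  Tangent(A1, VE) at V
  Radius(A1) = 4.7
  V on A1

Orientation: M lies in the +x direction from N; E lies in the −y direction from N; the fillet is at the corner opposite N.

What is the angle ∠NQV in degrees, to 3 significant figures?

94.6°

N is at the origin; NM is horizontal with |NM| = 33.0 and M on the +x side, so M = (33.0, 0.00). N and E share the same x with |NE| = 43.5 and E on the −y side, so E = (0.00, -43.5). The virtual corner opposite N is at (33.0, -43.5). A1 meets MQ tangentially, so JQ is at right angles to MQ and A1 meets VE tangentially, so JV is at right angles to VE, with radius 4.7, so the center J sits 4.7 in from both sides at J = (28.3, -38.8). That places the tangent points at Q = (33.0, -38.8) on MQ and V = (28.3, -43.5) on VE. Then cos ∠NQV = QN·QV / (|QN||QV|), giving 94.6°.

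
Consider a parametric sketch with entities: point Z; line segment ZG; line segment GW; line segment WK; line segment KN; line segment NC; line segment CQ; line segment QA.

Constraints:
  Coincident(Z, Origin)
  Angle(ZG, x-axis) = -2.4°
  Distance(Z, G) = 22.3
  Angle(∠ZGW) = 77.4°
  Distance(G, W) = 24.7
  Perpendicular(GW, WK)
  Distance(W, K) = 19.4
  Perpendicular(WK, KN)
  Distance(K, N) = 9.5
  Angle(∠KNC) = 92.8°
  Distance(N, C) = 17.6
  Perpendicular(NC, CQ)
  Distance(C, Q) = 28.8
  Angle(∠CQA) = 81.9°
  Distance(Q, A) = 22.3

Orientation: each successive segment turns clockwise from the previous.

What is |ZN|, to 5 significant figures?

10.602

Z is at the origin; ZG runs at -2.4° with length 22.3, so G = (22.280, -0.93383). ∠ZGW = 77.4° gives GW at -105.00° from the x-axis; with |GW| = 24.7, W = (15.888, -24.792). The perpendicularity gives WK at right angles to GW, so WK runs at 165.00°; with |WK| = 19.4, K = (-2.8514, -19.771). WK is perpendicular to KN, so KN runs at 75.000°; with |KN| = 9.5, N = (-0.39257, -10.595). Then |ZN| = |N − Z| = 10.602.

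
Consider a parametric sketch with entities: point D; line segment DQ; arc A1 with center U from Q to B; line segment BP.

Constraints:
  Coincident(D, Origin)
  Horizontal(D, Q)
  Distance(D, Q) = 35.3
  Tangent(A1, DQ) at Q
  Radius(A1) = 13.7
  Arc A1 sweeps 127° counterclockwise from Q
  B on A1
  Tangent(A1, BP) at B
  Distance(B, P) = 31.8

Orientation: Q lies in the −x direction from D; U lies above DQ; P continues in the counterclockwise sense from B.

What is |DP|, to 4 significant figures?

64.29

On A1, Q sits at bearing -90° from U; a 127° counterclockwise sweep puts B at bearing 37°, so B = U + 13.7·(cos 37°, sin 37°) = (-24.36, 21.94). A1 meets BP tangentially, so UB is at right angles to BP, so BP runs along (−sin 37°, cos 37°); with |BP| = 31.8, P = (-43.50, 47.34). Then |DP| = |P − D| = 64.29.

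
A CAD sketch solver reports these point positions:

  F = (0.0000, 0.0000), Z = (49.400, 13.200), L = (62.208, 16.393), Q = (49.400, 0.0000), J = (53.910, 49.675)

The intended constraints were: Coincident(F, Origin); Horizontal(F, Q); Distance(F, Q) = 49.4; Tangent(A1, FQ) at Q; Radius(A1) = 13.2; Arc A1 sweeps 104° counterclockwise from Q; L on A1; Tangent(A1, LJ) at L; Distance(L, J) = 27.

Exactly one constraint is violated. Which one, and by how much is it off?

Distance(L, J) = 27 — off by 7.30.

F = (0.00, 0.00) ✓; F.y = 0.00, Q.y = 0.00 ✓; |FQ| = 49.40 ✓; ∠(ZQ, QF) = 90.00° ✓; |ZQ| = 13.20 ✓; bearing(Z→L) − bearing(Z→Q) = 104.0° ✓; |ZL| = 13.20 ✓; ∠(ZL, LJ) = 90.00° ✓; |LJ| = 34.30 ✗.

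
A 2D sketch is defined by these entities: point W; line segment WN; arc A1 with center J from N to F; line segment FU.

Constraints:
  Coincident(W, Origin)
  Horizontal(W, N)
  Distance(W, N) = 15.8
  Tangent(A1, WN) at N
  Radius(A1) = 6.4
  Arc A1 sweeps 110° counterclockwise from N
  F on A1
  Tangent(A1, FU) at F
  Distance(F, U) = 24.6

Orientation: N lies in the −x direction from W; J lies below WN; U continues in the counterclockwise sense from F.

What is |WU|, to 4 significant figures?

34.42

On A1, N sits at bearing 90° from J; a 110° counterclockwise sweep puts F at bearing 200°, so F = J + 6.4·(cos 200°, sin 200°) = (-21.81, -8.589). The tangent condition forces JF to be normal to FU, so FU runs along (−sin 200°, cos 200°); with |FU| = 24.6, U = (-13.40, -31.71). Then |WU| = |U − W| = 34.42.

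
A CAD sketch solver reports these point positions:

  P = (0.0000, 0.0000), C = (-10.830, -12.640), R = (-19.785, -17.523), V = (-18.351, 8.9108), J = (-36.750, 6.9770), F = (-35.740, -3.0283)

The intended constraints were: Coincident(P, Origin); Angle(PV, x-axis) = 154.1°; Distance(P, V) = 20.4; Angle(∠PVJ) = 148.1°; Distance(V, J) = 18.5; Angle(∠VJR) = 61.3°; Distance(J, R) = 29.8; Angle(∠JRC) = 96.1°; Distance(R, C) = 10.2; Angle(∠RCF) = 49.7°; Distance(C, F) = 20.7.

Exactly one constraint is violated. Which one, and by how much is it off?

Distance(C, F) = 20.7 — off by 6.00.

P = (0.00, 0.00) ✓; PV at 154.1° ✓; |PV| = 20.40 ✓; ∠PVJ = 148.1° ✓; |VJ| = 18.50 ✓; ∠VJR = 61.30° ✓; |JR| = 29.80 ✓; ∠JRC = 96.10° ✓; |RC| = 10.20 ✓; ∠RCF = 49.70° ✓; |CF| = 26.70 ✗.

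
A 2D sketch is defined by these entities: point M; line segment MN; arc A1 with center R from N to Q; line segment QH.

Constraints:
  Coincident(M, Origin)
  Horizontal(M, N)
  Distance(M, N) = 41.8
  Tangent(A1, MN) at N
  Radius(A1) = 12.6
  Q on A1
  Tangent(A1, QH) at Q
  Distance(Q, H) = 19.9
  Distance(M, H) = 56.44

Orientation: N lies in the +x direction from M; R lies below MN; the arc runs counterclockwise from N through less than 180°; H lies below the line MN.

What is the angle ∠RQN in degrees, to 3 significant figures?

26.9°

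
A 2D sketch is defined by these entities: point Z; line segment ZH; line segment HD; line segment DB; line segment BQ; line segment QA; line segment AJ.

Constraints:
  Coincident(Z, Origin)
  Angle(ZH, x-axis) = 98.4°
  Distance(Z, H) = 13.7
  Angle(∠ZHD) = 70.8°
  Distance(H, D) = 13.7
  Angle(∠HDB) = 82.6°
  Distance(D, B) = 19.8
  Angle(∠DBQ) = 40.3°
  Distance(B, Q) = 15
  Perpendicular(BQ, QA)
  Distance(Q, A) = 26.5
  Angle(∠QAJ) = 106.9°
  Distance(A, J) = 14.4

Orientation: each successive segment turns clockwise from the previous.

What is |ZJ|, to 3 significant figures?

33.6

Z is at the origin; ZH runs at 98.4° with length 13.7, so H = (-2.00, 13.6). ∠ZHD = 70.8° gives HD at -10.8° from the x-axis; with |HD| = 13.7, D = (11.5, 11.0). ∠HDB = 82.6° gives DB at -108° from the x-axis; with |DB| = 19.8, B = (5.27, -7.82). ∠DBQ = 40.3° gives BQ at 112° from the x-axis; with |BQ| = 15.0, Q = (-0.372, 6.07). BQ is perpendicular to QA, so QA runs at 22.1°; with |QA| = 26.5, A = (24.2, 16.0). ∠QAJ = 106.9° gives AJ at -51.0° from the x-axis; with |AJ| = 14.4, J = (33.2, 4.85). Then |ZJ| = |J − Z| = 33.6.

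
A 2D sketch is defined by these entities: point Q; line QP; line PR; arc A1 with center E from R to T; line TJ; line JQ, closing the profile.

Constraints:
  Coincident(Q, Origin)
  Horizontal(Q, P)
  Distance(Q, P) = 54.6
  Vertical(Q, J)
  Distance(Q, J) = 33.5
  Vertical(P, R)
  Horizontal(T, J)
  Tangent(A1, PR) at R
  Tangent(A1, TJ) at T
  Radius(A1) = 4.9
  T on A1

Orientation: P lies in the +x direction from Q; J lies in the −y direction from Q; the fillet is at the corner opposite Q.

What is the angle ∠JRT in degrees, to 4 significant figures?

39.87°

The virtual corner opposite Q is at (54.60, -33.50). Since A1 is tangent to PR there, ER ⟂ PR and since A1 is tangent to TJ there, ET ⟂ TJ, with radius 4.9, so the center E sits 4.9 in from both sides at E = (49.70, -28.60). That places the tangent points at R = (54.60, -28.60) on PR and T = (49.70, -33.50) on TJ. Then cos ∠JRT = RJ·RT / (|RJ||RT|), giving 39.87°.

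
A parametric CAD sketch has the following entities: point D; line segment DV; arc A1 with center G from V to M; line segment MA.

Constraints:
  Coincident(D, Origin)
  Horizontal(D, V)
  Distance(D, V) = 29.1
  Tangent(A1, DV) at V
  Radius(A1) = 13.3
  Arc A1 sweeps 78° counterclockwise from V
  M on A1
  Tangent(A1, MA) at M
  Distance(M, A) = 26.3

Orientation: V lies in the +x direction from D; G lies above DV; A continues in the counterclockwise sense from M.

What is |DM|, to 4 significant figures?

43.41

D is at the origin; DV is horizontal with |DV| = 29.1 and V on the +x side, so V = (29.10, 0.000). Since A1 is tangent to DV there, GV ⟂ DV, so G = V + (0, 13.3) = (29.10, 13.30). On A1, V sits at bearing -90° from G; a 78° counterclockwise sweep puts M at bearing -12°, so M = G + 13.3·(cos -12°, sin -12°) = (42.11, 10.53). Then |DM| = |M − D| = 43.41.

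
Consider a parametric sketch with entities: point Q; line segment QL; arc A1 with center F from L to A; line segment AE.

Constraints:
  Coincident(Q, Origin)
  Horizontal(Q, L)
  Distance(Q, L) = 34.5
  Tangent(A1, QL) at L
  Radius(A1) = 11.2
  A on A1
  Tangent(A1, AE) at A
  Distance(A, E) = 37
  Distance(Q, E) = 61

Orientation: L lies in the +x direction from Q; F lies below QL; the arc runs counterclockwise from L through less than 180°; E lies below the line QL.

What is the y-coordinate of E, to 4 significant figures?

-49.85

Checks: ∠(FL, LQ) = 90.00° ✓; |FL| = 11.20 ✓; |FA| = 11.20 ✓; ∠(FA, AE) = 90.00° ✓; |AE| = 37.00 ✓; |QE| = 61.00 ✓.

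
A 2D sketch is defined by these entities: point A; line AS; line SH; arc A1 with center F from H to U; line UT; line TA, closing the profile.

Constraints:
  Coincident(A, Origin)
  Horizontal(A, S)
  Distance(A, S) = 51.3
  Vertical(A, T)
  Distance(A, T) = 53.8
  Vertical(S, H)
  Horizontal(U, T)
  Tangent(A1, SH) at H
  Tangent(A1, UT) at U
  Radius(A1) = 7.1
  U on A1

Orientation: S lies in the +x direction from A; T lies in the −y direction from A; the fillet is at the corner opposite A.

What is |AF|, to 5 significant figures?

64.300

A and T share the same x with |AT| = 53.8 and T on the −y side, so T = (0.0000, -53.800). The virtual corner opposite A is at (51.300, -53.800). Tangency of A1 to SH means the radius FH is perpendicular to SH and A1 meets UT tangentially, so FU is at right angles to UT, with radius 7.1, so the center F sits 7.1 in from both sides at F = (44.200, -46.700). Then |AF| = |F − A| = 64.300.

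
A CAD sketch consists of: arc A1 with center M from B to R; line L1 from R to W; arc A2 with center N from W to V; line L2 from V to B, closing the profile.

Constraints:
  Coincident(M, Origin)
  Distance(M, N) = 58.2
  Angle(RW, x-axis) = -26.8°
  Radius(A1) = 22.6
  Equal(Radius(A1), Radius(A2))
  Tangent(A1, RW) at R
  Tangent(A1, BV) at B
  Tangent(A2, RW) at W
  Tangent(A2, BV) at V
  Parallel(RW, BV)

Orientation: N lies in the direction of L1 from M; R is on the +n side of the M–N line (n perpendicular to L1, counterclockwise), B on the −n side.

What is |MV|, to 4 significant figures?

62.43

Tangency of A1 to both parallel lines with radius 22.6 puts R and B at M ± 22.6·n: R = (10.19, 20.17), B = (-10.19, -20.17). Equal radii place W and V the same way about N: W = N + 22.6·n = (62.14, -6.069), V = N − 22.6·n = (41.76, -46.41). Then |MV| = |V − M| = 62.43.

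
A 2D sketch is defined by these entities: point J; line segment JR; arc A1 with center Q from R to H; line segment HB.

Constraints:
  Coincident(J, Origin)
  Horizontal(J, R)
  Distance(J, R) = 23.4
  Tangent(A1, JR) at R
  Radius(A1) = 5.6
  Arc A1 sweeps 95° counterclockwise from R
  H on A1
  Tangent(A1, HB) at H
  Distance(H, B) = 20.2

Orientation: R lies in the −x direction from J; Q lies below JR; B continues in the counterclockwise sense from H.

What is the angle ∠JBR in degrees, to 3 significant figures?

37.8°

J is at the origin; J and R share the same y with |JR| = 23.4 and R on the −x side, so R = (-23.4, 0.00). Tangency of A1 to JR means the radius QR is perpendicular to JR, so Q = R + (0, -5.6) = (-23.4, -5.60). On A1, R sits at bearing 90° from Q; a 95° counterclockwise sweep puts H at bearing 185°, so H = Q + 5.6·(cos 185°, sin 185°) = (-29.0, -6.09). Tangency of A1 to HB means the radius QH is perpendicular to HB, so HB runs along (−sin 185°, cos 185°); with |HB| = 20.2, B = (-27.2, -26.2). Then cos ∠JBR = BJ·BR / (|BJ||BR|), giving 37.8°.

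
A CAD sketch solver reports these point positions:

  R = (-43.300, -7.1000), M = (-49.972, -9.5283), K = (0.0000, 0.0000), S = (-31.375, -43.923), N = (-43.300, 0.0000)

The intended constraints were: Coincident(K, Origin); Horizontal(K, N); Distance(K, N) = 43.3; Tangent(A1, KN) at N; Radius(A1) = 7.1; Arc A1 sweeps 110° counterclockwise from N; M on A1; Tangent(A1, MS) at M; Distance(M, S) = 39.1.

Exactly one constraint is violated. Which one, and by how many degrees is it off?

Tangent(A1, MS) at M — off by 8.40°.

K = (0.00, 0.00) ✓; K.y = 0.00, N.y = 0.00 ✓; |KN| = 43.30 ✓; ∠(RN, NK) = 90.00° ✓; |RN| = 7.100 ✓; bearing(R→M) − bearing(R→N) = 110.0° ✓; |RM| = 7.100 ✓; ∠(RM, MS) = 81.60° ✗; |MS| = 39.10 ✓.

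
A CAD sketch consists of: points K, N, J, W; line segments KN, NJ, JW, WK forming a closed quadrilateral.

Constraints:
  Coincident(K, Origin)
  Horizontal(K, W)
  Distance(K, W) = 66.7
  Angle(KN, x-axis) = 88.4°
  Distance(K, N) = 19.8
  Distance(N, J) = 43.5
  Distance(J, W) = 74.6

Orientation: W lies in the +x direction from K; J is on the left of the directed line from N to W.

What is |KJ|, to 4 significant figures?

61.95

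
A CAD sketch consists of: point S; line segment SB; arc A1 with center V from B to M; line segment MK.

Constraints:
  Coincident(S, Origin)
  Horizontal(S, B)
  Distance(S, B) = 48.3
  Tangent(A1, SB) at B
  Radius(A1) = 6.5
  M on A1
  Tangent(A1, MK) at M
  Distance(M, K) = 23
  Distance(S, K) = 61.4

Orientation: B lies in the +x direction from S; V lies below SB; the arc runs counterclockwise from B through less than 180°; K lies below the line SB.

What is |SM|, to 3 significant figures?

43.7

S is at the origin; S and B share the same y with |SB| = 48.3 and B on the +x side, so B = (48.3, 0.00). Tangency of A1 to SB means the radius VB is perpendicular to SB, so V = B + (0, -6.5) = (48.3, -6.50). Since VM ⟂ MK (tangency), |VK| = √(6.5² + 23.0²) = 23.9 regardless of where M sits on A1. So K lies on both circle(S, 61.4) and circle(V, 23.9); the below-SB intersection is K = (53.7, -29.8). M is the foot of the tangent from K: M = (42.6, -9.63).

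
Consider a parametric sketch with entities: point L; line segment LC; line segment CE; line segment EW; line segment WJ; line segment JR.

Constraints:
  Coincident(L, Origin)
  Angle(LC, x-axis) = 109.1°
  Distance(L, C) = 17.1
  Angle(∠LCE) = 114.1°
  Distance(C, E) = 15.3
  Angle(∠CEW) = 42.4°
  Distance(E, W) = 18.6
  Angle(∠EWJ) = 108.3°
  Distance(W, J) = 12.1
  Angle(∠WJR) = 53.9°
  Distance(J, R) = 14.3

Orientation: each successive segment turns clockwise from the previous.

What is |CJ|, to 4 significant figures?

11.16

L is at the origin; LC runs at 109.1° with length 17.1, so C = (-5.595, 16.16). ∠LCE = 114.1° gives CE at 43.20° from the x-axis; with |CE| = 15.3, E = (5.558, 26.63). ∠CEW = 42.4° gives EW at -94.40° from the x-axis; with |EW| = 18.6, W = (4.131, 8.087). ∠EWJ = 108.3° gives WJ at -166.1° from the x-axis; with |WJ| = 12.1, J = (-7.615, 5.180). Then |CJ| = |J − C| = 11.16.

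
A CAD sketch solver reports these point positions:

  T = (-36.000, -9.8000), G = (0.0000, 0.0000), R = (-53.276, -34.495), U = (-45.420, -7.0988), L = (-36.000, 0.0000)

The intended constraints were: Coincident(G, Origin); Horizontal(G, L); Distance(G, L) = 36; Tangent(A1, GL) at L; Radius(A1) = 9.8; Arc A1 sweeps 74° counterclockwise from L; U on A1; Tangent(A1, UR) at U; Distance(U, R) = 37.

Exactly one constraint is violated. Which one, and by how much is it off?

Distance(U, R) = 37 — off by 8.50.

G = (0.00, 0.00) ✓; G.y = 0.00, L.y = 0.00 ✓; |GL| = 36.00 ✓; ∠(TL, LG) = 90.00° ✓; |TL| = 9.800 ✓; bearing(T→U) − bearing(T→L) = 74.00° ✓; |TU| = 9.800 ✓; ∠(TU, UR) = 90.00° ✓; |UR| = 28.50 ✗.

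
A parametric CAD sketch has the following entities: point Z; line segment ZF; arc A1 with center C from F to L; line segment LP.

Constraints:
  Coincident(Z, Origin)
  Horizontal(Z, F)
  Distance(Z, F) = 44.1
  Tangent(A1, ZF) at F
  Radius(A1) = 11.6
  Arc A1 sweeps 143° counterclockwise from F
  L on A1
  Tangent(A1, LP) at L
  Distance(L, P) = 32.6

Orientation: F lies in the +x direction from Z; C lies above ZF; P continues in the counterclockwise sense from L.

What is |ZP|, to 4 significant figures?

47.60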